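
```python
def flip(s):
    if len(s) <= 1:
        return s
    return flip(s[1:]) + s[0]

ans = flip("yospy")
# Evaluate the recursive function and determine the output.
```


flip("yospy")
= flip("ospy") + "y"
= flip("spy") + "o" + "y"
= flip("py") + "s" + "o" + "y"
= flip("y") + "p" + "s" + "o" + "y"
= "y" + "p" + "s" + "o" + "y"
= "ypsoy"


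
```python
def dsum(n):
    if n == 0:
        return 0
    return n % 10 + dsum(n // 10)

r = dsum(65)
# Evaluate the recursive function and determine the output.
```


dsum(65)
= 5 + dsum(6)
= 5 + 6 + dsum(0)
= 5 + 6 + 0
= 11


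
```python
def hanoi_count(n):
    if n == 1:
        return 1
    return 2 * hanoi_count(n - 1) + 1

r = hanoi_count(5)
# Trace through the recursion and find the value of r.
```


hanoi_count(5)
= 2 * hanoi_count(4) + 1
= 2 * (2 * hanoi_count(3) + 1) + 1
= 2 * (2 * (2 * hanoi_count(2) + 1) + 1) + 1
= 2 * (2 * (2 * (2 * hanoi_count(1) + 1) + 1) + 1) + 1
Now compute bottom-up:
hanoi_count(1) = 1
hanoi_count(2) = 2 * 1 + 1 = 3
hanoi_count(3) = 2 * 3 + 1 = 7
hanoi_count(4) = 2 * 7 + 1 = 15
hanoi_count(5) = 2 * 15 + 1 = 31
= 31


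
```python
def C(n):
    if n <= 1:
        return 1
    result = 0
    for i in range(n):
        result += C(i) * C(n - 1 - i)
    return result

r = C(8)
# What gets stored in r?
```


C(8)
= sum of C(i) * C(8-1-i) for i in 0..7
First compute sub-values bottom-up:
  C(0) = 1, C(1) = 1
  C(2) = 1*1 + 1*1 = 2
  C(3) = 1*2 + 1*1 + 2*1 = 5
  C(4) = 1*5 + 1*2 + 2*1 + 5*1 = 14
  C(5) = 1*14 + 1*5 + 2*2 + 5*1 + 14*1 = 42
  C(6) = 1*42 + 1*14 + 2*5 + 5*2 + 14*1 + 42*1 = 132
  C(7) = 1*132 + 1*42 + 2*14 + 5*5 + 14*2 + 42*1 + 132*1 = 429
Now C(8):
  C(0)*C(7) = 1*429 = 429
  C(1)*C(6) = 1*132 = 132
  C(2)*C(5) = 2*42 = 84
  C(3)*C(4) = 5*14 = 70
  C(4)*C(3) = 14*5 = 70
  C(5)*C(2) = 42*2 = 84
  C(6)*C(1) = 132*1 = 132
  C(7)*C(0) = 429*1 = 429
= 429 + 132 + 84 + 70 + 70 + 84 + 132 + 429
= 1430


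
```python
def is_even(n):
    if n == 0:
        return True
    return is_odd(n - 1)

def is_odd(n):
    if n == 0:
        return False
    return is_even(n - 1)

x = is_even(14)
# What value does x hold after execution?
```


is_even(14)
= is_odd(13)
= is_even(12)
= is_odd(11)
= is_even(10)
= is_odd(9)
= is_even(8)
= is_odd(7)
= is_even(6)
= is_odd(5)
= is_even(4)
= is_odd(3)
= is_even(2)
= is_odd(1)
= is_even(0)
n == 0: return True
= True


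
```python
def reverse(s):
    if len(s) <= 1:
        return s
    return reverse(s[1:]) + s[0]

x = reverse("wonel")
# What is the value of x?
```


reverse("wonel")
= reverse("onel") + "w"
= reverse("nel") + "o" + "w"
= reverse("el") + "n" + "o" + "w"
= reverse("l") + "e" + "n" + "o" + "w"
= "l" + "e" + "n" + "o" + "w"
= "lenow"


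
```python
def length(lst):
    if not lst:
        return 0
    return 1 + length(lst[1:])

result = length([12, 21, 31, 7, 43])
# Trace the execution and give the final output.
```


length([12, 21, 31, 7, 43])
= 1 + length([21, 31, 7, 43])
= 1 + 1 + length([31, 7, 43])
= 1 + 1 + 1 + length([7, 43])
= 1 + 1 + 1 + 1 + length([43])
= 1 + 1 + 1 + 1 + 1 + length([])
= 1 + 1 + 1 + 1 + 1 + 0
= 5


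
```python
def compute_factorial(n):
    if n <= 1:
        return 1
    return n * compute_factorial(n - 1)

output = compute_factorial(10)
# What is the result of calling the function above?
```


compute_factorial(10)
= 10 * compute_factorial(9)
= 10 * 9 * compute_factorial(8)
= 10 * 9 * 8 * compute_factorial(7)
= 10 * 9 * 8 * 7 * compute_factorial(6)
= 10 * 9 * 8 * 7 * 6 * compute_factorial(5)
= 10 * 9 * 8 * 7 * 6 * 5 * compute_factorial(4)
= 10 * 9 * 8 * 7 * 6 * 5 * 4 * compute_factorial(3)
= 10 * 9 * 8 * 7 * 6 * 5 * 4 * 3 * compute_factorial(2)
= 10 * 9 * 8 * 7 * 6 * 5 * 4 * 3 * 2 * compute_factorial(1)
= 10 * 9 * 8 * 7 * 6 * 5 * 4 * 3 * 2 * 1
= 3628800


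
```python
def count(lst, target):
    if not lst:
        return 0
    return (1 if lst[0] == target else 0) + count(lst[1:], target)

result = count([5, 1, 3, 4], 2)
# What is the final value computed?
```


count([5, 1, 3, 4], 2)
lst[0]=5 != 2: 0 + count([1, 3, 4], 2)
lst[0]=1 != 2: 0 + count([3, 4], 2)
lst[0]=3 != 2: 0 + count([4], 2)
lst[0]=4 != 2: 0 + count([], 2)
= 0


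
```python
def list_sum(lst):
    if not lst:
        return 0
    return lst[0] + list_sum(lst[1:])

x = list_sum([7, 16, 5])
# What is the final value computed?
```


list_sum([7, 16, 5])
= 7 + list_sum([16, 5])
= 7 + 16 + list_sum([5])
= 7 + 16 + 5 + list_sum([])
= 7 + 16 + 5 + 0
= 28


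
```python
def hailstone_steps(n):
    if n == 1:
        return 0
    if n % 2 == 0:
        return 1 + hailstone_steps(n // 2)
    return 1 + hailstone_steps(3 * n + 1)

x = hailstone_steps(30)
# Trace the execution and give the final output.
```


hailstone_steps(30)
30 is even -> hailstone_steps(15)
15 is odd -> 3*15+1 = 46 -> hailstone_steps(46)
46 is even -> hailstone_steps(23)
23 is odd -> 3*23+1 = 70 -> hailstone_steps(70)
70 is even -> hailstone_steps(35)
35 is odd -> 3*35+1 = 106 -> hailstone_steps(106)
106 is even -> hailstone_steps(53)
53 is odd -> 3*53+1 = 160 -> hailstone_steps(160)
160 is even -> hailstone_steps(80)
80 is even -> hailstone_steps(40)
40 is even -> hailstone_steps(20)
20 is even -> hailstone_steps(10)
10 is even -> hailstone_steps(5)
5 is odd -> 3*5+1 = 16 -> hailstone_steps(16)
16 is even -> hailstone_steps(8)
8 is even -> hailstone_steps(4)
4 is even -> hailstone_steps(2)
2 is even -> hailstone_steps(1)
Reached 1 after 18 steps
= 18


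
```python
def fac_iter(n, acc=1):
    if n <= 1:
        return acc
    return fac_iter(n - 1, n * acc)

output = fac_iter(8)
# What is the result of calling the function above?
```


fac_iter(8, 1)
= fac_iter(7, 8 * 1) = fac_iter(7, 8)
= fac_iter(6, 7 * 8) = fac_iter(6, 56)
= fac_iter(5, 6 * 56) = fac_iter(5, 336)
= fac_iter(4, 5 * 336) = fac_iter(4, 1680)
= fac_iter(3, 4 * 1680) = fac_iter(3, 6720)
= fac_iter(2, 3 * 6720) = fac_iter(2, 20160)
= fac_iter(1, 2 * 20160) = fac_iter(1, 40320)
n <= 1, return acc = 40320


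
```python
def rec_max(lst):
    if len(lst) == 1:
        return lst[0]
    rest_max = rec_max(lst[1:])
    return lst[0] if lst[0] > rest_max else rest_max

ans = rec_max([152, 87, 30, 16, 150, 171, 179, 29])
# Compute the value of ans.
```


rec_max([152, 87, 30, 16, 150, 171, 179, 29])
= compare 152 with rec_max([87, 30, 16, 150, 171, 179, 29])
= compare 87 with rec_max([30, 16, 150, 171, 179, 29])
= compare 30 with rec_max([16, 150, 171, 179, 29])
= compare 16 with rec_max([150, 171, 179, 29])
= compare 150 with rec_max([171, 179, 29])
= compare 171 with rec_max([179, 29])
= compare 179 with rec_max([29])
Base: rec_max([29]) = 29
compare 179 with 29: max = 179
compare 171 with 179: max = 179
compare 150 with 179: max = 179
compare 16 with 179: max = 179
compare 30 with 179: max = 179
compare 87 with 179: max = 179
compare 152 with 179: max = 179
= 179


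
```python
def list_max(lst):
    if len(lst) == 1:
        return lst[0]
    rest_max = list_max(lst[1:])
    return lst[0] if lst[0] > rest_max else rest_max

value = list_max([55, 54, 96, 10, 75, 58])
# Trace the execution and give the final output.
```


list_max([55, 54, 96, 10, 75, 58])
= compare 55 with list_max([54, 96, 10, 75, 58])
= compare 54 with list_max([96, 10, 75, 58])
= compare 96 with list_max([10, 75, 58])
= compare 10 with list_max([75, 58])
= compare 75 with list_max([58])
Base: list_max([58]) = 58
compare 75 with 58: max = 75
compare 10 with 75: max = 75
compare 96 with 75: max = 96
compare 54 with 96: max = 96
compare 55 with 96: max = 96
= 96


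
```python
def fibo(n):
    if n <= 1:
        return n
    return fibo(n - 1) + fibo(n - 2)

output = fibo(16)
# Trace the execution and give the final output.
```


fibo(16)
= fibo(15) + fibo(14)
= (fibo(14) + fibo(13)) + fibo(14)
Computing bottom-up: fibo(0)=0, fibo(1)=1, fibo(2)=1, fibo(3)=2, fibo(4)=3, fibo(5)=5, fibo(6)=8, fibo(7)=13, fibo(8)=21, fibo(9)=34, fibo(10)=55, fibo(11)=89, fibo(12)=144, fibo(13)=233, fibo(14)=377, fibo(15)=610, fibo(16)=987
= 987


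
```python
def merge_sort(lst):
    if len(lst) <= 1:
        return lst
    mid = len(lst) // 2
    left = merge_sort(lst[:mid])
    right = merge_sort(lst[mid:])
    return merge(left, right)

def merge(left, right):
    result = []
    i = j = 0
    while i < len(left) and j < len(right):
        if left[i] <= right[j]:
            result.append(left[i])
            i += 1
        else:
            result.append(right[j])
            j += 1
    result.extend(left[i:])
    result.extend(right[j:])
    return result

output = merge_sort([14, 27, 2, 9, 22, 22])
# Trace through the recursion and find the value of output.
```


merge_sort([14, 27, 2, 9, 22, 22])
Split into [14, 27, 2] and [9, 22, 22]
Left sorted: [2, 14, 27]
Right sorted: [9, 22, 22]
Merge [2, 14, 27] and [9, 22, 22]
= [2, 9, 14, 22, 22, 27]


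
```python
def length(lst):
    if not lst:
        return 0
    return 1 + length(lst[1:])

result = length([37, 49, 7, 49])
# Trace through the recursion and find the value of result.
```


length([37, 49, 7, 49])
= 1 + length([49, 7, 49])
= 1 + 1 + length([7, 49])
= 1 + 1 + 1 + length([49])
= 1 + 1 + 1 + 1 + length([])
= 1 + 1 + 1 + 1 + 0
= 4


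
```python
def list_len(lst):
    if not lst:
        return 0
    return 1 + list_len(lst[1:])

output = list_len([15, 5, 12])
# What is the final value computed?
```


list_len([15, 5, 12])
= 1 + list_len([5, 12])
= 1 + 1 + list_len([12])
= 1 + 1 + 1 + list_len([])
= 1 + 1 + 1 + 0
= 3


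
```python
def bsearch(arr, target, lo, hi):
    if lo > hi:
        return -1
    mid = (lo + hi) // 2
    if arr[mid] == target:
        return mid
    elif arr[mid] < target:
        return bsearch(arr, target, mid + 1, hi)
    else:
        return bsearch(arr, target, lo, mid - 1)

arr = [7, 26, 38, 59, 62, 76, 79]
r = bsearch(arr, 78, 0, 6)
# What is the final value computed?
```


bsearch(arr, 78, 0, 6)
lo=0, hi=6, mid=3, arr[mid]=59
59 < 78, search right half
lo=4, hi=6, mid=5, arr[mid]=76
76 < 78, search right half
lo=6, hi=6, mid=6, arr[mid]=79
79 > 78, search left half
lo > hi, target not found, return -1
= -1


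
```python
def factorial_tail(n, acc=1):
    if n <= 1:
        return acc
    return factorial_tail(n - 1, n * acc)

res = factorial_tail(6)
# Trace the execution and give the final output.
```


factorial_tail(6, 1)
= factorial_tail(5, 6 * 1) = factorial_tail(5, 6)
= factorial_tail(4, 5 * 6) = factorial_tail(4, 30)
= factorial_tail(3, 4 * 30) = factorial_tail(3, 120)
= factorial_tail(2, 3 * 120) = factorial_tail(2, 360)
= factorial_tail(1, 2 * 360) = factorial_tail(1, 720)
n <= 1, return acc = 720


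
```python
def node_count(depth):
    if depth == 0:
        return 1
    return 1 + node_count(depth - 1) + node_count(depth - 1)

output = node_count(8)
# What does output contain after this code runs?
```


node_count(8)
= 1 + node_count(7) + node_count(7)
= 1 + 2 * node_count(7)
node_count(k) = 2^(k+1) - 1
node_count(0) = 1
node_count(1) = 3
node_count(2) = 7
node_count(3) = 15
node_count(4) = 31
node_count(8) = 2^9 - 1 = 511


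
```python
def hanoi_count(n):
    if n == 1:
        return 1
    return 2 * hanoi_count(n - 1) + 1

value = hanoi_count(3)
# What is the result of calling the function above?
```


hanoi_count(3)
= 2 * hanoi_count(2) + 1
= 2 * (2 * hanoi_count(1) + 1) + 1
Now compute bottom-up:
hanoi_count(1) = 1
hanoi_count(2) = 2 * 1 + 1 = 3
hanoi_count(3) = 2 * 3 + 1 = 7
= 7


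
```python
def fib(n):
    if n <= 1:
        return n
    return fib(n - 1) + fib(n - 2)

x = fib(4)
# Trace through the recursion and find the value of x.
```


fib(4)
= fib(3) + fib(2)
= (fib(2) + fib(1)) + fib(2)
Computing bottom-up: fib(0)=0, fib(1)=1, fib(2)=1, fib(3)=2, fib(4)=3
= 3


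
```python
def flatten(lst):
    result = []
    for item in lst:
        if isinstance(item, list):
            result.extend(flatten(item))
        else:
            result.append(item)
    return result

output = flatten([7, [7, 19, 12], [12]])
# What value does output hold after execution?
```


flatten([7, [7, 19, 12], [12]])
Processing each element:
  7 is not a list -> append 7
  [7, 19, 12] is a list -> flatten recursively -> [7, 19, 12]
  [12] is a list -> flatten recursively -> [12]
= [7, 7, 19, 12, 12]


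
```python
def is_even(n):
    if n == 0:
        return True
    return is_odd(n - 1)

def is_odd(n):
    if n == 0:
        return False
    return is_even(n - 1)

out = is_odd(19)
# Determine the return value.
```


is_odd(19)
= is_even(18)
= is_odd(17)
= is_even(16)
= is_odd(15)
= is_even(14)
= is_odd(13)
= is_even(12)
= is_odd(11)
= is_even(10)
= is_odd(9)
= is_even(8)
= is_odd(7)
= is_even(6)
= is_odd(5)
= is_even(4)
= is_odd(3)
= is_even(2)
= is_odd(1)
= is_even(0)
n == 0: return True
= True


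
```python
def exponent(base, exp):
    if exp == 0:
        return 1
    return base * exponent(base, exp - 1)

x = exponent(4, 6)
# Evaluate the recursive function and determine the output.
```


exponent(4, 6)
= 4 * exponent(4, 5)
= 4 * 4 * exponent(4, 4)
= 4 * 4 * 4 * exponent(4, 3)
= 4 * 4 * 4 * 4 * exponent(4, 2)
= 4 * 4 * 4 * 4 * 4 * exponent(4, 1)
= 4 * 4 * 4 * 4 * 4 * 4 * exponent(4, 0)
= 4 * 4 * 4 * 4 * 4 * 4 * 1
= 4096


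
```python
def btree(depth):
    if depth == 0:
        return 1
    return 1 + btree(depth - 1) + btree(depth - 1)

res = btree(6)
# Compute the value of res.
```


btree(6)
= 1 + btree(5) + btree(5)
= 1 + 2 * btree(5)
btree(k) = 2^(k+1) - 1
btree(0) = 1
btree(1) = 3
btree(2) = 7
btree(3) = 15
btree(4) = 31
btree(6) = 2^7 - 1 = 127


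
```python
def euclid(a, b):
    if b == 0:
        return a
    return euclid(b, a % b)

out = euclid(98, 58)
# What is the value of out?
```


euclid(98, 58)
= euclid(58, 98 % 58) = euclid(58, 40)
= euclid(40, 58 % 40) = euclid(40, 18)
= euclid(18, 40 % 18) = euclid(18, 4)
= euclid(4, 18 % 4) = euclid(4, 2)
= euclid(2, 4 % 2) = euclid(2, 0)
b == 0, return a = 2


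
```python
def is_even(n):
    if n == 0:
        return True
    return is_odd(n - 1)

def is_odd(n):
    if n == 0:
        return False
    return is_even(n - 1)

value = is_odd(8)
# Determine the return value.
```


is_odd(8)
= is_even(7)
= is_odd(6)
= is_even(5)
= is_odd(4)
= is_even(3)
= is_odd(2)
= is_even(1)
= is_odd(0)
n == 0: return False
= False


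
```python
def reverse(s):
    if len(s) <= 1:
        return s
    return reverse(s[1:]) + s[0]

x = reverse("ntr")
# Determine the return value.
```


reverse("ntr")
= reverse("tr") + "n"
= reverse("r") + "t" + "n"
= "r" + "t" + "n"
= "rtn"


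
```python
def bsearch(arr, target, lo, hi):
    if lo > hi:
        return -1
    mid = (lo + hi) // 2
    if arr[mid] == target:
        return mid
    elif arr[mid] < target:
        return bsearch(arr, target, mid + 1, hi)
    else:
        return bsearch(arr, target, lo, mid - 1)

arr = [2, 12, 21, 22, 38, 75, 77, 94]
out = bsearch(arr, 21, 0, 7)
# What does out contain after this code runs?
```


bsearch(arr, 21, 0, 7)
lo=0, hi=7, mid=3, arr[mid]=22
22 > 21, search left half
lo=0, hi=2, mid=1, arr[mid]=12
12 < 21, search right half
lo=2, hi=2, mid=2, arr[mid]=21
arr[2] == 21, found at index 2
= 2


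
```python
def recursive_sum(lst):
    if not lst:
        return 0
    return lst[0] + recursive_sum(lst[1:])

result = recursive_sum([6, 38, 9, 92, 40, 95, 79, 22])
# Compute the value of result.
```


recursive_sum([6, 38, 9, 92, 40, 95, 79, 22])
= 6 + recursive_sum([38, 9, 92, 40, 95, 79, 22])
= 6 + 38 + recursive_sum([9, 92, 40, 95, 79, 22])
= 6 + 38 + 9 + recursive_sum([92, 40, 95, 79, 22])
= 6 + 38 + 9 + 92 + recursive_sum([40, 95, 79, 22])
= 6 + 38 + 9 + 92 + 40 + recursive_sum([95, 79, 22])
= 6 + 38 + 9 + 92 + 40 + 95 + recursive_sum([79, 22])
= 6 + 38 + 9 + 92 + 40 + 95 + 79 + recursive_sum([22])
= 6 + 38 + 9 + 92 + 40 + 95 + 79 + 22 + recursive_sum([])
= 6 + 38 + 9 + 92 + 40 + 95 + 79 + 22 + 0
= 381


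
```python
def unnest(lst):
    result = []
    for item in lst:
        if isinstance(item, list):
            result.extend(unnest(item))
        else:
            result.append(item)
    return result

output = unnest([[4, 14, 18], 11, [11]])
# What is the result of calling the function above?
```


unnest([[4, 14, 18], 11, [11]])
Processing each element:
  [4, 14, 18] is a list -> unnest recursively -> [4, 14, 18]
  11 is not a list -> append 11
  [11] is a list -> unnest recursively -> [11]
= [4, 14, 18, 11, 11]


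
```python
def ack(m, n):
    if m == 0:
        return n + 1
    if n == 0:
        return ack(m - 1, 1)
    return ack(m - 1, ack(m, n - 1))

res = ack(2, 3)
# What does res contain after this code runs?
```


ack(2, 3)
= ack(1, ack(2, 2))
First compute ack(2, 2) = 7
= ack(1, 7)
= 9


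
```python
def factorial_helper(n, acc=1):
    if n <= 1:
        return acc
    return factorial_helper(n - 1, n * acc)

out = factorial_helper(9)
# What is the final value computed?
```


factorial_helper(9, 1)
= factorial_helper(8, 9 * 1) = factorial_helper(8, 9)
= factorial_helper(7, 8 * 9) = factorial_helper(7, 72)
= factorial_helper(6, 7 * 72) = factorial_helper(6, 504)
= factorial_helper(5, 6 * 504) = factorial_helper(5, 3024)
= factorial_helper(4, 5 * 3024) = factorial_helper(4, 15120)
= factorial_helper(3, 4 * 15120) = factorial_helper(3, 60480)
= factorial_helper(2, 3 * 60480) = factorial_helper(2, 181440)
= factorial_helper(1, 2 * 181440) = factorial_helper(1, 362880)
n <= 1, return acc = 362880


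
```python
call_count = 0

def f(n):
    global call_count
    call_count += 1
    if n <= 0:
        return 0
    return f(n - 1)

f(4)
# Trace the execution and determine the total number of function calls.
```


f(4) calls f(3) calls ... calls f(0)
Total calls: 4 + 1 (for base case) = 5


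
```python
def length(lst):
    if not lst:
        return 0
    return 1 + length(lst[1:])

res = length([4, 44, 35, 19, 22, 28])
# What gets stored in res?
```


length([4, 44, 35, 19, 22, 28])
= 1 + length([44, 35, 19, 22, 28])
= 1 + 1 + length([35, 19, 22, 28])
= 1 + 1 + 1 + length([19, 22, 28])
= 1 + 1 + 1 + 1 + length([22, 28])
= 1 + 1 + 1 + 1 + 1 + length([28])
= 1 + 1 + 1 + 1 + 1 + 1 + length([])
= 1 + 1 + 1 + 1 + 1 + 1 + 0
= 6


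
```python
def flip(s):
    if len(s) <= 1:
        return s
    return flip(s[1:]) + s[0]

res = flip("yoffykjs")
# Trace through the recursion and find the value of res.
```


flip("yoffykjs")
= flip("offykjs") + "y"
= flip("ffykjs") + "o" + "y"
= flip("fykjs") + "f" + "o" + "y"
= flip("ykjs") + "f" + "f" + "o" + "y"
= flip("kjs") + "y" + "f" + "f" + "o" + "y"
= flip("js") + "k" + "y" + "f" + "f" + "o" + "y"
= flip("s") + "j" + "k" + "y" + "f" + "f" + "o" + "y"
= "s" + "j" + "k" + "y" + "f" + "f" + "o" + "y"
= "sjkyffoy"


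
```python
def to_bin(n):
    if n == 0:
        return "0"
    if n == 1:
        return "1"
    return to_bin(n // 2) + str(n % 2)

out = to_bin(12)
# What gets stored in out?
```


to_bin(12)
= to_bin(6) + "0"
= to_bin(3) + "0" + "0"
= to_bin(1) + "1" + "0" + "0"
= "1" + "1" + "0" + "0"
= "1100"


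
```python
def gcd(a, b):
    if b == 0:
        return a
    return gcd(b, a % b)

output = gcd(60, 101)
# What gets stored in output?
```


gcd(60, 101)
= gcd(101, 60 % 101) = gcd(101, 60)
= gcd(60, 101 % 60) = gcd(60, 41)
= gcd(41, 60 % 41) = gcd(41, 19)
= gcd(19, 41 % 19) = gcd(19, 3)
= gcd(3, 19 % 3) = gcd(3, 1)
= gcd(1, 3 % 1) = gcd(1, 0)
b == 0, return a = 1


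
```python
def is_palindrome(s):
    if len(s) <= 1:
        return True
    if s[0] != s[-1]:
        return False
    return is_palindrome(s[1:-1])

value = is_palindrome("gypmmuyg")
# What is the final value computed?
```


is_palindrome("gypmmuyg")
"gypmmuyg": s[0]='g' == s[-1]='g' -> is_palindrome("ypmmuy")
"ypmmuy": s[0]='y' == s[-1]='y' -> is_palindrome("pmmu")
"pmmu": s[0]='p' != s[-1]='u' -> False
= False


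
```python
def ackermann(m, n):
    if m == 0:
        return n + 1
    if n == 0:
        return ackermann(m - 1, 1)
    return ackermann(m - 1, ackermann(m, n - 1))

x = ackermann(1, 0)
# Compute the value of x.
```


ackermann(1, 0)
n == 0: return ackermann(0, 1)
= ackermann(0, 1) = 2
= 2


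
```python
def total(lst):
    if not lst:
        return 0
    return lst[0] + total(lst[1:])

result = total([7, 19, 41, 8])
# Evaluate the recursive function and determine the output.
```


total([7, 19, 41, 8])
= 7 + total([19, 41, 8])
= 7 + 19 + total([41, 8])
= 7 + 19 + 41 + total([8])
= 7 + 19 + 41 + 8 + total([])
= 7 + 19 + 41 + 8 + 0
= 75


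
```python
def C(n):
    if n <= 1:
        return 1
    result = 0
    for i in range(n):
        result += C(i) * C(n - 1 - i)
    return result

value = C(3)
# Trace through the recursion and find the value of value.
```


C(3)
= sum of C(i) * C(3-1-i) for i in 0..2
First compute sub-values bottom-up:
  C(0) = 1, C(1) = 1
  C(2) = 1*1 + 1*1 = 2
Now C(3):
  C(0)*C(2) = 1*2 = 2
  C(1)*C(1) = 1*1 = 1
  C(2)*C(0) = 2*1 = 2
= 2 + 1 + 2
= 5


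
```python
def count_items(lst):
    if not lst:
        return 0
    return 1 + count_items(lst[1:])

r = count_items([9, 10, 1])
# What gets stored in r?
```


count_items([9, 10, 1])
= 1 + count_items([10, 1])
= 1 + 1 + count_items([1])
= 1 + 1 + 1 + count_items([])
= 1 + 1 + 1 + 0
= 3


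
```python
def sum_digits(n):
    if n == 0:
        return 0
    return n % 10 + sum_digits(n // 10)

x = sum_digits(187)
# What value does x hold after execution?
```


sum_digits(187)
= 7 + sum_digits(18)
= 7 + 8 + sum_digits(1)
= 7 + 8 + 1 + sum_digits(0)
= 7 + 8 + 1 + 0
= 16


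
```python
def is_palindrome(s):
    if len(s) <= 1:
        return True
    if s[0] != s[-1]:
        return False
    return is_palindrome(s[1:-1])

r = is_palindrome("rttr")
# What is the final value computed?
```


is_palindrome("rttr")
"rttr": s[0]='r' == s[-1]='r' -> is_palindrome("tt")
"tt": s[0]='t' == s[-1]='t' -> is_palindrome("")
"": len <= 1 -> True
= True


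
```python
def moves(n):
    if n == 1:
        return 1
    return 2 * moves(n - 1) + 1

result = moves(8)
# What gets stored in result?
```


moves(8)
= 2 * moves(7) + 1
= 2 * (2 * moves(6) + 1) + 1
= 2 * (2 * (2 * moves(5) + 1) + 1) + 1
= 2 * (2 * (2 * (2 * moves(4) + 1) + 1) + 1) + 1
= 2 * (2 * (2 * (2 * (2 * moves(3) + 1) + 1) + 1) + 1) + 1
= 2 * (2 * (2 * (2 * (2 * (2 * moves(2) + 1) + 1) + 1) + 1) + 1) + 1
= 2 * (2 * (2 * (2 * (2 * (2 * (2 * moves(1) + 1) + 1) + 1) + 1) + 1) + 1) + 1
Now compute bottom-up:
moves(1) = 1
moves(2) = 2 * 1 + 1 = 3
moves(3) = 2 * 3 + 1 = 7
moves(4) = 2 * 7 + 1 = 15
moves(5) = 2 * 15 + 1 = 31
moves(6) = 2 * 31 + 1 = 63
moves(7) = 2 * 63 + 1 = 127
moves(8) = 2 * 127 + 1 = 255
= 255


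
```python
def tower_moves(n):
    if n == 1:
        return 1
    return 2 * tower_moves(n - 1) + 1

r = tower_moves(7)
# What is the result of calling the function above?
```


tower_moves(7)
= 2 * tower_moves(6) + 1
= 2 * (2 * tower_moves(5) + 1) + 1
= 2 * (2 * (2 * tower_moves(4) + 1) + 1) + 1
= 2 * (2 * (2 * (2 * tower_moves(3) + 1) + 1) + 1) + 1
= 2 * (2 * (2 * (2 * (2 * tower_moves(2) + 1) + 1) + 1) + 1) + 1
= 2 * (2 * (2 * (2 * (2 * (2 * tower_moves(1) + 1) + 1) + 1) + 1) + 1) + 1
Now compute bottom-up:
tower_moves(1) = 1
tower_moves(2) = 2 * 1 + 1 = 3
tower_moves(3) = 2 * 3 + 1 = 7
tower_moves(4) = 2 * 7 + 1 = 15
tower_moves(5) = 2 * 15 + 1 = 31
tower_moves(6) = 2 * 31 + 1 = 63
tower_moves(7) = 2 * 63 + 1 = 127
= 127


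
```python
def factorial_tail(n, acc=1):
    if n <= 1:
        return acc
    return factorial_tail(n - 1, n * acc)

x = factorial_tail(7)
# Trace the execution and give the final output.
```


factorial_tail(7, 1)
= factorial_tail(6, 7 * 1) = factorial_tail(6, 7)
= factorial_tail(5, 6 * 7) = factorial_tail(5, 42)
= factorial_tail(4, 5 * 42) = factorial_tail(4, 210)
= factorial_tail(3, 4 * 210) = factorial_tail(3, 840)
= factorial_tail(2, 3 * 840) = factorial_tail(2, 2520)
= factorial_tail(1, 2 * 2520) = factorial_tail(1, 5040)
n <= 1, return acc = 5040


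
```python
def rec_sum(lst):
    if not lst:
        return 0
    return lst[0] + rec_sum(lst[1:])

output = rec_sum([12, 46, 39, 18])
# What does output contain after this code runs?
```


rec_sum([12, 46, 39, 18])
= 12 + rec_sum([46, 39, 18])
= 12 + 46 + rec_sum([39, 18])
= 12 + 46 + 39 + rec_sum([18])
= 12 + 46 + 39 + 18 + rec_sum([])
= 12 + 46 + 39 + 18 + 0
= 115


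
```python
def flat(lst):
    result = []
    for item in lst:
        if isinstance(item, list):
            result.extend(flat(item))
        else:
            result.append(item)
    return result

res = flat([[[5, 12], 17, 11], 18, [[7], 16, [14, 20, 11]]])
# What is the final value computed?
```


flat([[[5, 12], 17, 11], 18, [[7], 16, [14, 20, 11]]])
Processing each element:
  [[5, 12], 17, 11] is a list -> flat recursively -> [5, 12, 17, 11]
  18 is not a list -> append 18
  [[7], 16, [14, 20, 11]] is a list -> flat recursively -> [7, 16, 14, 20, 11]
= [5, 12, 17, 11, 18, 7, 16, 14, 20, 11]


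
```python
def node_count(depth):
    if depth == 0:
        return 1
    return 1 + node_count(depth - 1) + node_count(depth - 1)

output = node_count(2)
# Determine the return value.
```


node_count(2)
= 1 + node_count(1) + node_count(1)
= 1 + 2 * node_count(1)
node_count(k) = 2^(k+1) - 1
node_count(0) = 1
node_count(1) = 3
node_count(2) = 7
node_count(2) = 2^3 - 1 = 7


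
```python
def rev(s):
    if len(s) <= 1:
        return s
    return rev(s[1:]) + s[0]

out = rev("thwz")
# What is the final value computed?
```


rev("thwz")
= rev("hwz") + "t"
= rev("wz") + "h" + "t"
= rev("z") + "w" + "h" + "t"
= "z" + "w" + "h" + "t"
= "zwht"


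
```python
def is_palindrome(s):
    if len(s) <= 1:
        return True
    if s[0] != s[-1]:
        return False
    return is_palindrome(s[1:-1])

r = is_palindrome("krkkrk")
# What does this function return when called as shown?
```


is_palindrome("krkkrk")
"krkkrk": s[0]='k' == s[-1]='k' -> is_palindrome("rkkr")
"rkkr": s[0]='r' == s[-1]='r' -> is_palindrome("kk")
"kk": s[0]='k' == s[-1]='k' -> is_palindrome("")
"": len <= 1 -> True
= True


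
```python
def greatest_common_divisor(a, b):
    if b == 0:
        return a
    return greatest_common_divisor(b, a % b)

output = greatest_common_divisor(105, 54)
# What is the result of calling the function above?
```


greatest_common_divisor(105, 54)
= greatest_common_divisor(54, 105 % 54) = greatest_common_divisor(54, 51)
= greatest_common_divisor(51, 54 % 51) = greatest_common_divisor(51, 3)
= greatest_common_divisor(3, 51 % 3) = greatest_common_divisor(3, 0)
b == 0, return a = 3


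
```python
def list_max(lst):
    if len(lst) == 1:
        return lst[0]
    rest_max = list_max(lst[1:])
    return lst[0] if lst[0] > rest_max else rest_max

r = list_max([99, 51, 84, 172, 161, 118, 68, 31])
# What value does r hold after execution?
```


list_max([99, 51, 84, 172, 161, 118, 68, 31])
= compare 99 with list_max([51, 84, 172, 161, 118, 68, 31])
= compare 51 with list_max([84, 172, 161, 118, 68, 31])
= compare 84 with list_max([172, 161, 118, 68, 31])
= compare 172 with list_max([161, 118, 68, 31])
= compare 161 with list_max([118, 68, 31])
= compare 118 with list_max([68, 31])
= compare 68 with list_max([31])
Base: list_max([31]) = 31
compare 68 with 31: max = 68
compare 118 with 68: max = 118
compare 161 with 118: max = 161
compare 172 with 161: max = 172
compare 84 with 172: max = 172
compare 51 with 172: max = 172
compare 99 with 172: max = 172
= 172


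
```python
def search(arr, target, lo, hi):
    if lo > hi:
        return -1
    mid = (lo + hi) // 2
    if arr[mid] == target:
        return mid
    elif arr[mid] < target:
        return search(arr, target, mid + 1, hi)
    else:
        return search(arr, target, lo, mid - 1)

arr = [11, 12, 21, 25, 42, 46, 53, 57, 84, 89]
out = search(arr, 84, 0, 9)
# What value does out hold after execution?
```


search(arr, 84, 0, 9)
lo=0, hi=9, mid=4, arr[mid]=42
42 < 84, search right half
lo=5, hi=9, mid=7, arr[mid]=57
57 < 84, search right half
lo=8, hi=9, mid=8, arr[mid]=84
arr[8] == 84, found at index 8
= 8


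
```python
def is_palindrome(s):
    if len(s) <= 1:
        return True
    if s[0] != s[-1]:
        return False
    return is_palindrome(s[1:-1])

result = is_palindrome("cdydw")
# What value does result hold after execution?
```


is_palindrome("cdydw")
"cdydw": s[0]='c' != s[-1]='w' -> False
= False


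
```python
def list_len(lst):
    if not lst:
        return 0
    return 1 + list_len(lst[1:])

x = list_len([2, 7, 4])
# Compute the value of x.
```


list_len([2, 7, 4])
= 1 + list_len([7, 4])
= 1 + 1 + list_len([4])
= 1 + 1 + 1 + list_len([])
= 1 + 1 + 1 + 0
= 3


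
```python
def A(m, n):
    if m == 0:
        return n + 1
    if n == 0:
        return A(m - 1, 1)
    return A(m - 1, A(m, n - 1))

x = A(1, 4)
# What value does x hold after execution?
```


A(1, 4)
= A(0, A(1, 3))
First compute A(1, 3) = 5
= A(0, 5)
= 6


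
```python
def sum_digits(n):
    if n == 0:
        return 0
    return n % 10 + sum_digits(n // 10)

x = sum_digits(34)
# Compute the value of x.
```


sum_digits(34)
= 4 + sum_digits(3)
= 4 + 3 + sum_digits(0)
= 4 + 3 + 0
= 7


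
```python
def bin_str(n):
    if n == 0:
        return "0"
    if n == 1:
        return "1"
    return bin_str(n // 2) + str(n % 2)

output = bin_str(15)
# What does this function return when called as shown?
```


bin_str(15)
= bin_str(7) + "1"
= bin_str(3) + "1" + "1"
= bin_str(1) + "1" + "1" + "1"
= "1" + "1" + "1" + "1"
= "1111"


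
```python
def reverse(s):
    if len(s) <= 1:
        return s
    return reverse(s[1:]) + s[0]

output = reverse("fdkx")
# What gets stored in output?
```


reverse("fdkx")
= reverse("dkx") + "f"
= reverse("kx") + "d" + "f"
= reverse("x") + "k" + "d" + "f"
= "x" + "k" + "d" + "f"
= "xkdf"


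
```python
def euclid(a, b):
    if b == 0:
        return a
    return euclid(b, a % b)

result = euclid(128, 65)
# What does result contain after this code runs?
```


euclid(128, 65)
= euclid(65, 128 % 65) = euclid(65, 63)
= euclid(63, 65 % 63) = euclid(63, 2)
= euclid(2, 63 % 2) = euclid(2, 1)
= euclid(1, 2 % 1) = euclid(1, 0)
b == 0, return a = 1


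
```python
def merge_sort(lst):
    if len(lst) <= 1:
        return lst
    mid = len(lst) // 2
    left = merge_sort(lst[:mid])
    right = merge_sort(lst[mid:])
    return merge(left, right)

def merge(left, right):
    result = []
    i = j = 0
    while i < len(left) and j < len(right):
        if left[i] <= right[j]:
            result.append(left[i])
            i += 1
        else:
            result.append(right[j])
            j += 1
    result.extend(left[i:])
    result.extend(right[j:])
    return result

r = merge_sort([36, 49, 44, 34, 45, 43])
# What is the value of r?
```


merge_sort([36, 49, 44, 34, 45, 43])
Split into [36, 49, 44] and [34, 45, 43]
Left sorted: [36, 44, 49]
Right sorted: [34, 43, 45]
Merge [36, 44, 49] and [34, 43, 45]
= [34, 36, 43, 44, 45, 49]


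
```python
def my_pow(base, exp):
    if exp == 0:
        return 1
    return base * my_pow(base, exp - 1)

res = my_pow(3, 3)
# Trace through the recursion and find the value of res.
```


my_pow(3, 3)
= 3 * my_pow(3, 2)
= 3 * 3 * my_pow(3, 1)
= 3 * 3 * 3 * my_pow(3, 0)
= 3 * 3 * 3 * 1
= 27


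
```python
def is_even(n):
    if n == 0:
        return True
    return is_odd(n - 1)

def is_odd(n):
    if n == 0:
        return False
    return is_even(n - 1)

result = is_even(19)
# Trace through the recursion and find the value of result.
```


is_even(19)
= is_odd(18)
= is_even(17)
= is_odd(16)
= is_even(15)
= is_odd(14)
= is_even(13)
= is_odd(12)
= is_even(11)
= is_odd(10)
= is_even(9)
= is_odd(8)
= is_even(7)
= is_odd(6)
= is_even(5)
= is_odd(4)
= is_even(3)
= is_odd(2)
= is_even(1)
= is_odd(0)
n == 0: return False
= False


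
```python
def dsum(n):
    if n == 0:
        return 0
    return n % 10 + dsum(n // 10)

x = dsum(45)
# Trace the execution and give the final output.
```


dsum(45)
= 5 + dsum(4)
= 5 + 4 + dsum(0)
= 5 + 4 + 0
= 9


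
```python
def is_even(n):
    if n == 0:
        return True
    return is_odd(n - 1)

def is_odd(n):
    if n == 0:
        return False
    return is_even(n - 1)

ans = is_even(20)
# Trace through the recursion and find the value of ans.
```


is_even(20)
= is_odd(19)
= is_even(18)
= is_odd(17)
= is_even(16)
= is_odd(15)
= is_even(14)
= is_odd(13)
= is_even(12)
= is_odd(11)
= is_even(10)
= is_odd(9)
= is_even(8)
= is_odd(7)
= is_even(6)
= is_odd(5)
= is_even(4)
= is_odd(3)
= is_even(2)
= is_odd(1)
= is_even(0)
n == 0: return True
= True


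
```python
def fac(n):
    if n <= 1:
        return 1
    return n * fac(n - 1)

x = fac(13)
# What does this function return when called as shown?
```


fac(13)
= 13 * fac(12)
= 13 * 12 * fac(11)
= 13 * 12 * 11 * fac(10)
= 13 * 12 * 11 * 10 * fac(9)
= 13 * 12 * 11 * 10 * 9 * fac(8)
= 13 * 12 * 11 * 10 * 9 * 8 * fac(7)
= 13 * 12 * 11 * 10 * 9 * 8 * 7 * fac(6)
= 13 * 12 * 11 * 10 * 9 * 8 * 7 * 6 * fac(5)
= 13 * 12 * 11 * 10 * 9 * 8 * 7 * 6 * 5 * fac(4)
= 13 * 12 * 11 * 10 * 9 * 8 * 7 * 6 * 5 * 4 * fac(3)
= 13 * 12 * 11 * 10 * 9 * 8 * 7 * 6 * 5 * 4 * 3 * fac(2)
= 13 * 12 * 11 * 10 * 9 * 8 * 7 * 6 * 5 * 4 * 3 * 2 * fac(1)
= 13 * 12 * 11 * 10 * 9 * 8 * 7 * 6 * 5 * 4 * 3 * 2 * 1
= 6227020800


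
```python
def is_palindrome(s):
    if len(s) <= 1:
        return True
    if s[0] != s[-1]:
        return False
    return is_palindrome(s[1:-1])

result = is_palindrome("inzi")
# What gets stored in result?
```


is_palindrome("inzi")
"inzi": s[0]='i' == s[-1]='i' -> is_palindrome("nz")
"nz": s[0]='n' != s[-1]='z' -> False
= False


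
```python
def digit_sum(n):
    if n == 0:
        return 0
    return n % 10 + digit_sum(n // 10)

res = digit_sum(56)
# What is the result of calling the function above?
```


digit_sum(56)
= 6 + digit_sum(5)
= 6 + 5 + digit_sum(0)
= 6 + 5 + 0
= 11


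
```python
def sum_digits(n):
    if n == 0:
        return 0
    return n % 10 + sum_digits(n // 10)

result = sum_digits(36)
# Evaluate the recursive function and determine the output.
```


sum_digits(36)
= 6 + sum_digits(3)
= 6 + 3 + sum_digits(0)
= 6 + 3 + 0
= 9


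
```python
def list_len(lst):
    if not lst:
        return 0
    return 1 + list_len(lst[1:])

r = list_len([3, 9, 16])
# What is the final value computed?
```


list_len([3, 9, 16])
= 1 + list_len([9, 16])
= 1 + 1 + list_len([16])
= 1 + 1 + 1 + list_len([])
= 1 + 1 + 1 + 0
= 3


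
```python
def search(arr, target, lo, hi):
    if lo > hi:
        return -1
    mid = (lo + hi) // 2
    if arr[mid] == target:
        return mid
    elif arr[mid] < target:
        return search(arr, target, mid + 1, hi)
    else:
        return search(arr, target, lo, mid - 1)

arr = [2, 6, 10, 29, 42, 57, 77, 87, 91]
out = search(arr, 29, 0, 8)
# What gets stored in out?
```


search(arr, 29, 0, 8)
lo=0, hi=8, mid=4, arr[mid]=42
42 > 29, search left half
lo=0, hi=3, mid=1, arr[mid]=6
6 < 29, search right half
lo=2, hi=3, mid=2, arr[mid]=10
10 < 29, search right half
lo=3, hi=3, mid=3, arr[mid]=29
arr[3] == 29, found at index 3
= 3


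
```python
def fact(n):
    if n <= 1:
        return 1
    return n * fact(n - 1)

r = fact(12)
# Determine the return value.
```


fact(12)
= 12 * fact(11)
= 12 * 11 * fact(10)
= 12 * 11 * 10 * fact(9)
= 12 * 11 * 10 * 9 * fact(8)
= 12 * 11 * 10 * 9 * 8 * fact(7)
= 12 * 11 * 10 * 9 * 8 * 7 * fact(6)
= 12 * 11 * 10 * 9 * 8 * 7 * 6 * fact(5)
= 12 * 11 * 10 * 9 * 8 * 7 * 6 * 5 * fact(4)
= 12 * 11 * 10 * 9 * 8 * 7 * 6 * 5 * 4 * fact(3)
= 12 * 11 * 10 * 9 * 8 * 7 * 6 * 5 * 4 * 3 * fact(2)
= 12 * 11 * 10 * 9 * 8 * 7 * 6 * 5 * 4 * 3 * 2 * fact(1)
= 12 * 11 * 10 * 9 * 8 * 7 * 6 * 5 * 4 * 3 * 2 * 1
= 479001600


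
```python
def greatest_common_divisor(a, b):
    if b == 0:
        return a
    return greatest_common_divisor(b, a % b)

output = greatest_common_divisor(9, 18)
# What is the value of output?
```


greatest_common_divisor(9, 18)
= greatest_common_divisor(18, 9 % 18) = greatest_common_divisor(18, 9)
= greatest_common_divisor(9, 18 % 9) = greatest_common_divisor(9, 0)
b == 0, return a = 9


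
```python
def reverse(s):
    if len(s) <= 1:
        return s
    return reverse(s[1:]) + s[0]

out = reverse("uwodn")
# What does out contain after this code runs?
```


reverse("uwodn")
= reverse("wodn") + "u"
= reverse("odn") + "w" + "u"
= reverse("dn") + "o" + "w" + "u"
= reverse("n") + "d" + "o" + "w" + "u"
= "n" + "d" + "o" + "w" + "u"
= "ndowu"


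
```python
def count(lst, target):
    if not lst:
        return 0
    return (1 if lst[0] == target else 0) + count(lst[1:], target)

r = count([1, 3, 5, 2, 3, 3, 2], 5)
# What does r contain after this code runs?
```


count([1, 3, 5, 2, 3, 3, 2], 5)
lst[0]=1 != 5: 0 + count([3, 5, 2, 3, 3, 2], 5)
lst[0]=3 != 5: 0 + count([5, 2, 3, 3, 2], 5)
lst[0]=5 == 5: 1 + count([2, 3, 3, 2], 5)
lst[0]=2 != 5: 0 + count([3, 3, 2], 5)
lst[0]=3 != 5: 0 + count([3, 2], 5)
lst[0]=3 != 5: 0 + count([2], 5)
lst[0]=2 != 5: 0 + count([], 5)
= 1


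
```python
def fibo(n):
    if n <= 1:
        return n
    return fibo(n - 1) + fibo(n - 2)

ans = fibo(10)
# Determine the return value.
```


fibo(10)
= fibo(9) + fibo(8)
= (fibo(8) + fibo(7)) + fibo(8)
Computing bottom-up: fibo(0)=0, fibo(1)=1, fibo(2)=1, fibo(3)=2, fibo(4)=3, fibo(5)=5, fibo(6)=8, fibo(7)=13, fibo(8)=21, fibo(9)=34, fibo(10)=55
= 55


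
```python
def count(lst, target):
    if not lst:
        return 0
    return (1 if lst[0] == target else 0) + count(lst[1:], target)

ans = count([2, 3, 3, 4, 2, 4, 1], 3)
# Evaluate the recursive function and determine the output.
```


count([2, 3, 3, 4, 2, 4, 1], 3)
lst[0]=2 != 3: 0 + count([3, 3, 4, 2, 4, 1], 3)
lst[0]=3 == 3: 1 + count([3, 4, 2, 4, 1], 3)
lst[0]=3 == 3: 1 + count([4, 2, 4, 1], 3)
lst[0]=4 != 3: 0 + count([2, 4, 1], 3)
lst[0]=2 != 3: 0 + count([4, 1], 3)
lst[0]=4 != 3: 0 + count([1], 3)
lst[0]=1 != 3: 0 + count([], 3)
= 2


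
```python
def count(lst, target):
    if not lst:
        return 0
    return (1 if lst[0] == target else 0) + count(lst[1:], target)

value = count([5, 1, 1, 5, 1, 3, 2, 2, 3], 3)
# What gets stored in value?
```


count([5, 1, 1, 5, 1, 3, 2, 2, 3], 3)
lst[0]=5 != 3: 0 + count([1, 1, 5, 1, 3, 2, 2, 3], 3)
lst[0]=1 != 3: 0 + count([1, 5, 1, 3, 2, 2, 3], 3)
lst[0]=1 != 3: 0 + count([5, 1, 3, 2, 2, 3], 3)
lst[0]=5 != 3: 0 + count([1, 3, 2, 2, 3], 3)
lst[0]=1 != 3: 0 + count([3, 2, 2, 3], 3)
lst[0]=3 == 3: 1 + count([2, 2, 3], 3)
lst[0]=2 != 3: 0 + count([2, 3], 3)
lst[0]=2 != 3: 0 + count([3], 3)
lst[0]=3 == 3: 1 + count([], 3)
= 2


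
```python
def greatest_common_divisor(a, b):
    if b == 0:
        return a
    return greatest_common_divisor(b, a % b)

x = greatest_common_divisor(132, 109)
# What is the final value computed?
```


greatest_common_divisor(132, 109)
= greatest_common_divisor(109, 132 % 109) = greatest_common_divisor(109, 23)
= greatest_common_divisor(23, 109 % 23) = greatest_common_divisor(23, 17)
= greatest_common_divisor(17, 23 % 17) = greatest_common_divisor(17, 6)
= greatest_common_divisor(6, 17 % 6) = greatest_common_divisor(6, 5)
= greatest_common_divisor(5, 6 % 5) = greatest_common_divisor(5, 1)
= greatest_common_divisor(1, 5 % 1) = greatest_common_divisor(1, 0)
b == 0, return a = 1


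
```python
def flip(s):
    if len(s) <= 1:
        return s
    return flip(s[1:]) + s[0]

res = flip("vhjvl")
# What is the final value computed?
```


flip("vhjvl")
= flip("hjvl") + "v"
= flip("jvl") + "h" + "v"
= flip("vl") + "j" + "h" + "v"
= flip("l") + "v" + "j" + "h" + "v"
= "l" + "v" + "j" + "h" + "v"
= "lvjhv"


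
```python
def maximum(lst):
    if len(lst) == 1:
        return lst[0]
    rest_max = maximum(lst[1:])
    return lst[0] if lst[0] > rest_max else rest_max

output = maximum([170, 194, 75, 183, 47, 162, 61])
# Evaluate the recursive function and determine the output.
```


maximum([170, 194, 75, 183, 47, 162, 61])
= compare 170 with maximum([194, 75, 183, 47, 162, 61])
= compare 194 with maximum([75, 183, 47, 162, 61])
= compare 75 with maximum([183, 47, 162, 61])
= compare 183 with maximum([47, 162, 61])
= compare 47 with maximum([162, 61])
= compare 162 with maximum([61])
Base: maximum([61]) = 61
compare 162 with 61: max = 162
compare 47 with 162: max = 162
compare 183 with 162: max = 183
compare 75 with 183: max = 183
compare 194 with 183: max = 194
compare 170 with 194: max = 194
= 194
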